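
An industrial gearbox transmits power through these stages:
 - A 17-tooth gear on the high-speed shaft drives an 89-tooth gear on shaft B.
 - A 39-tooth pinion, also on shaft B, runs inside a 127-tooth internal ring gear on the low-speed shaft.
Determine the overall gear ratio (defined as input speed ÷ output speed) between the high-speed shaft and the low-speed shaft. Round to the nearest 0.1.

Each stage contributes driven/driver: gear mesh 89/17 = 5.2353, internal gear 127/39 = 3.2564.
Overall: 5.2353 × 3.2564 = 17.048.

17.0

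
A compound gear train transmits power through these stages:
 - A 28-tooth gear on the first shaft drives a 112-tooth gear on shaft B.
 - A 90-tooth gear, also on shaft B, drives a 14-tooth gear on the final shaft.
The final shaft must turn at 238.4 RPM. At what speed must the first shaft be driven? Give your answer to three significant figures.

148 RPM

Overall ratio R = 4 × 0.15556 = 0.62222.
Required input speed = output speed × R = 238.4 × 0.62222 = 148.34 RPM.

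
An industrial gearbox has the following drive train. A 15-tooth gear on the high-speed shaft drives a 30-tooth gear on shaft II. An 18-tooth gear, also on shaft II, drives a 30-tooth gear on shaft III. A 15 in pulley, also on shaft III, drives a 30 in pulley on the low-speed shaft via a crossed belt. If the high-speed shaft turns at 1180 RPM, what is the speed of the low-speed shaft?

177 RPM

the high-speed shaft → shaft II (gear mesh, 30/15): 1180 ÷ 2 = 590 RPM
shaft II → shaft III (gear mesh, 30/18): 590 ÷ 1.6667 = 354 RPM
shaft III → the low-speed shaft (belt, 30/15): 354 ÷ 2 = 177 RPM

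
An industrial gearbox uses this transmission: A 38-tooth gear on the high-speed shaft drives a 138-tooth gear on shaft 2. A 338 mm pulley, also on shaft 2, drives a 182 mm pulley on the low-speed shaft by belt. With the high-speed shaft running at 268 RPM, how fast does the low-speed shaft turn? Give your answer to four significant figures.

the high-speed shaft → shaft 2 (gear mesh, 138/38): 268 ÷ 3.6316 = 73.797 RPM
shaft 2 → the low-speed shaft (belt, 182/338): 73.797 ÷ 0.53846 = 137.05 RPM

137.1 RPM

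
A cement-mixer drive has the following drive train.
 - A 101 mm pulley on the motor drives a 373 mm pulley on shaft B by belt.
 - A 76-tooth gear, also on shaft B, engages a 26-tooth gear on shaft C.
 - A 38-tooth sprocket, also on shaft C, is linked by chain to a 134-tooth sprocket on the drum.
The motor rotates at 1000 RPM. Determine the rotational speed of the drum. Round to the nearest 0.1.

belt 373/101 = 3.6931 → 1000/3.6931 = 270.78 RPM
gear mesh 26/76 = 0.34211 → 270.78/0.34211 = 791.5 RPM
chain 134/38 = 3.5263 → 791.5/3.5263 = 224.46 RPM

224.5 RPM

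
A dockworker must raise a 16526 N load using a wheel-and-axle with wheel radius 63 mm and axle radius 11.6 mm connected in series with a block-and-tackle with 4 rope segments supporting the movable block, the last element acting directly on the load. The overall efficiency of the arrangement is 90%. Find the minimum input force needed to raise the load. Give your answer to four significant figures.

845.2 N

Wheel-and-axle MA = R/r = 63/11.6 = 5.431.
Block-and-tackle MA = number of supporting rope parts = 4.
Combined ideal MA = 5.431 × 4 = 21.724.
Actual MA = 21.724 × 0.90 = 19.552.
Effort = load / actual MA = 16526 / 19.552 = 845.25 N.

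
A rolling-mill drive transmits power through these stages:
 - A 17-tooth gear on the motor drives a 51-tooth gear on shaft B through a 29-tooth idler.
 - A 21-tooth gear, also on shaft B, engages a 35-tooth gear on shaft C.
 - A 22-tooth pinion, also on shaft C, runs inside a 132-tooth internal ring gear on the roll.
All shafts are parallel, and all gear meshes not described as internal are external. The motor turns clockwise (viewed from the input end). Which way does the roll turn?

the motor → shaft B: driver → idler → driven is 2 external meshes, 2 reversals → CW.
shaft B → shaft C: external mesh, 1 reversal → CCW.
shaft C → the roll: internal mesh, same direction → CCW.
3 reversals in total — an odd number — so the roll turns opposite to the motor.

counterclockwise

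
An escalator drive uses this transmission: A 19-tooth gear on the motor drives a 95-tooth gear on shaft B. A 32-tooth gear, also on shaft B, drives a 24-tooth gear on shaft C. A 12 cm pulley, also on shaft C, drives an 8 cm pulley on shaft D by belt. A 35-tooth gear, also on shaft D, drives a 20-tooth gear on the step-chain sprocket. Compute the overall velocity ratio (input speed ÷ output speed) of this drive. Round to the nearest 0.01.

Each stage contributes driven/driver: gear mesh 95/19 = 5, gear mesh 24/32 = 0.75, belt 8/12 = 0.66667, gear mesh 20/35 = 0.57143.
Overall: 5 × 0.75 × 0.66667 × 0.57143 = 1.4286.

1.43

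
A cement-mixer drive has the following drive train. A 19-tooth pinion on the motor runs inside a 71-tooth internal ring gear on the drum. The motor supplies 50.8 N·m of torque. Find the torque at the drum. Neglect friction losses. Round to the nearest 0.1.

189.8 N·m

Internal gear: ratio = 71/19 = 3.7368; torque at the drum = 50.8 × 3.7368 = 189.83 N·m.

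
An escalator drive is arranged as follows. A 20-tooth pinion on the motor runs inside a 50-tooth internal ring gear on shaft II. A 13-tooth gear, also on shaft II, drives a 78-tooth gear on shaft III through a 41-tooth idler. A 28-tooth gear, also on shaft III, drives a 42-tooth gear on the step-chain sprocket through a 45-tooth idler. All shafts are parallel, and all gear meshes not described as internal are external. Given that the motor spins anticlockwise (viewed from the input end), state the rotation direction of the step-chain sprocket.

the motor → shaft II: internal mesh, same direction → CCW.
shaft II → shaft III: driver → idler → driven is 2 external meshes, 2 reversals → CCW.
shaft III → the step-chain sprocket: driver → idler → driven is 2 external meshes, 2 reversals → CCW.
4 reversals in total — an even number — so the step-chain sprocket turns the same way as the motor.

anticlockwise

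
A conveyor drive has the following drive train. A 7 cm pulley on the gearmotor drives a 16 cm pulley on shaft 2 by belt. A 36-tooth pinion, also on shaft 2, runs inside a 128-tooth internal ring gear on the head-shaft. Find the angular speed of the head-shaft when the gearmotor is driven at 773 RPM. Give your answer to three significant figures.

Belt: ratio = 16/7 = 2.2857, so shaft 2 turns at 773 / 2.2857 = 338.19 RPM.
Internal gear: ratio = 128/36 = 3.5556, so the head-shaft turns at 338.19 / 3.5556 = 95.115 RPM.

95.1 RPM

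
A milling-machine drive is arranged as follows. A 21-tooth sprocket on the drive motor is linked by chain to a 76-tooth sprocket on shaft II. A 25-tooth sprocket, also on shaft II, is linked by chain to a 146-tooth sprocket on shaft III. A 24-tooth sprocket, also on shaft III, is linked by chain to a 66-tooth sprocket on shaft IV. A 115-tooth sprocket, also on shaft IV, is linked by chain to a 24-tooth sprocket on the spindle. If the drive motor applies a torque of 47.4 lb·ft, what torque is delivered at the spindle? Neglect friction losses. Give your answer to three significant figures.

chain 76/21 = 3.619 → τ = 47.4·3.619 = 171.54 lb·ft
chain 146/25 = 5.84 → τ = 171.54·5.84 = 1001.8 lb·ft
chain 66/24 = 2.75 → τ = 1001.8·2.75 = 2755 lb·ft
chain 24/115 = 0.2087 → τ = 2755·0.2087 = 574.95 lb·ft

575 lb·ft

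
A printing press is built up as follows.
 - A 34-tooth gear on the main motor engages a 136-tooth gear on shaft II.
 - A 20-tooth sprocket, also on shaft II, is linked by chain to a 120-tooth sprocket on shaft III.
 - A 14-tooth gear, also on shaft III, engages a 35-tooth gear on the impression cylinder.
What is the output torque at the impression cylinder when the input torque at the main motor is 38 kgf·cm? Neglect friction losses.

Gear mesh: ratio = 136/34 = 4; torque at shaft II = 38 × 4 = 152 kgf·cm.
Chain: ratio = 120/20 = 6; torque at shaft III = 152 × 6 = 912 kgf·cm.
Gear mesh: ratio = 35/14 = 2.5; torque at the impression cylinder = 912 × 2.5 = 2280 kgf·cm.

2280 kgf·cm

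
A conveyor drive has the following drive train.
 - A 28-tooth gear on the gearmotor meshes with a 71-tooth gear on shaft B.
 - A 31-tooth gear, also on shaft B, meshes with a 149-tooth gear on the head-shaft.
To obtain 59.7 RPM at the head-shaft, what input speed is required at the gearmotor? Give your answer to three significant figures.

Overall ratio R = 2.5357 × 4.8065 = 12.188.
Required input speed = output speed × R = 59.7 × 12.188 = 727.61 RPM.

728 RPM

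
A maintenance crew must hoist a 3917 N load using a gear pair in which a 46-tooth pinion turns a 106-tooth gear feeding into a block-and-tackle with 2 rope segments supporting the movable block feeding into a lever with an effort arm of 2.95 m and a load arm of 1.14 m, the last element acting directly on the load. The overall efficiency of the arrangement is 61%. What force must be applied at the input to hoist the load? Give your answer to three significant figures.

538 N

Gear pair MA = 106/46 = 2.3043.
Block-and-tackle MA = number of supporting rope parts = 2.
Lever MA = effort arm / load arm = 2.95/1.14 = 2.5877.
Combined ideal MA = 2.3043 × 2 × 2.5877 = 11.926.
Actual MA = 11.926 × 0.61 = 7.2749.
Effort = load / actual MA = 3917 / 7.2749 = 538.43 N.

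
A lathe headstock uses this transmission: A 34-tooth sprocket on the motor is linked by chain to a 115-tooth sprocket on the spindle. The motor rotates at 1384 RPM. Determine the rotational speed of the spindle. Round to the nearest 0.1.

Chain: ratio = 115/34 = 3.3824, so the spindle turns at 1384 / 3.3824 = 409.18 RPM.

409.2 RPM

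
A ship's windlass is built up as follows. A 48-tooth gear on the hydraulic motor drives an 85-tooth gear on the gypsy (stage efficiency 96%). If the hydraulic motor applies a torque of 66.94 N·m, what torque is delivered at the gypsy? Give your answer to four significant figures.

113.8 N·m

After the gear mesh (85/48): 66.94 × 1.7708 × 0.96 = 113.8 N·m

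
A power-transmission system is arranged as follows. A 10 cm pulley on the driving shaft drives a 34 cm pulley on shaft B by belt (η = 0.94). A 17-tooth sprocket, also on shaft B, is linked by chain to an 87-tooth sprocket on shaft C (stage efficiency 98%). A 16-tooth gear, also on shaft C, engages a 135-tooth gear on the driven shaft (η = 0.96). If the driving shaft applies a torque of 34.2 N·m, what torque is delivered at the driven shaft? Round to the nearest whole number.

4440 N·m

belt 34/10 = 3.4 → τ = 34.2·3.4·0.94 = 109.3 N·m
chain 87/17 = 5.1176 → τ = 109.3·5.1176·0.98 = 548.19 N·m
gear mesh 135/16 = 8.4375 → τ = 548.19·8.4375·0.96 = 4440.3 N·m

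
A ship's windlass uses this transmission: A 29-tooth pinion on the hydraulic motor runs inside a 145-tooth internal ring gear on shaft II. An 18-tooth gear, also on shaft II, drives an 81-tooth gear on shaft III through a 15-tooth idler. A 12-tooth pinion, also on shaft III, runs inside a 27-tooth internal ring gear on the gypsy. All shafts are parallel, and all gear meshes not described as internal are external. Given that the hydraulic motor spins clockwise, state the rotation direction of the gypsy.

the hydraulic motor → shaft II: internal mesh, same direction → CW.
shaft II → shaft III: driver → idler → driven is 2 external meshes, 2 reversals → CW.
shaft III → the gypsy: internal mesh, same direction → CW.
2 reversals in total — an even number — so the gypsy turns the same way as the hydraulic motor.

clockwise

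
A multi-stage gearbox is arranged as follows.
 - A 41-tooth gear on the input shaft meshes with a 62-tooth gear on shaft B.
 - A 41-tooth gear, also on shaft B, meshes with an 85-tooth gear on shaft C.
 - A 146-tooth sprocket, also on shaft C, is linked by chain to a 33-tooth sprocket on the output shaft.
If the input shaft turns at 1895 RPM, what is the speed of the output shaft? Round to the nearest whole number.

gear mesh 62/41 = 1.5122 → 1895/1.5122 = 1253.1 RPM
gear mesh 85/41 = 2.0732 → 1253.1/2.0732 = 604.46 RPM
chain 33/146 = 0.22603 → 604.46/0.22603 = 2674.3 RPM

2674 RPM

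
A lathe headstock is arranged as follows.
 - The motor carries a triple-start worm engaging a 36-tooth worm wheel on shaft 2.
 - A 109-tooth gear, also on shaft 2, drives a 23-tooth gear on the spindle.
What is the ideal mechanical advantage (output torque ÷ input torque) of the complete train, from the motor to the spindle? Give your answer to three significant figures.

Each stage contributes driven/driver: worm 36/3 = 12, gear mesh 23/109 = 0.21101.
Overall: 12 × 0.21101 = 2.5321.

2.53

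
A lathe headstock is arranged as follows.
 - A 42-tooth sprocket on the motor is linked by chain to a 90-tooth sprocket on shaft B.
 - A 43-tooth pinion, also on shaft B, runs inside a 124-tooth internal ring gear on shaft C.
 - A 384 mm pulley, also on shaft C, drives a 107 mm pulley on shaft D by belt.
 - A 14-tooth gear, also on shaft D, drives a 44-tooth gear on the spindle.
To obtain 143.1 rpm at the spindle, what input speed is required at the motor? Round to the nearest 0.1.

774.4 rpm

Overall ratio R = 2.1429 × 2.8837 × 0.27865 × 3.1429 = 5.4116.
Required input speed = output speed × R = 143.1 × 5.4116 = 774.4 rpm.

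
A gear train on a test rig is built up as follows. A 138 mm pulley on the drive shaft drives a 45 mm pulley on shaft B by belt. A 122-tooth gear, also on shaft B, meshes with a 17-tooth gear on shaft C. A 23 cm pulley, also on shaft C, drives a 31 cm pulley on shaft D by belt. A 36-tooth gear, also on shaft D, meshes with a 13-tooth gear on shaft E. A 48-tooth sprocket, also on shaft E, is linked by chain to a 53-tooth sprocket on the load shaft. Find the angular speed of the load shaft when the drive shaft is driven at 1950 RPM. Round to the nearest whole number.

the drive shaft → shaft B (belt, 45/138): 1950 ÷ 0.32609 = 5980 RPM
shaft B → shaft C (gear mesh, 17/122): 5980 ÷ 0.13934 = 42915 RPM
shaft C → shaft D (belt, 31/23): 42915 ÷ 1.3478 = 31840 RPM
shaft D → shaft E (gear mesh, 13/36): 31840 ÷ 0.36111 = 88173 RPM
shaft E → the load shaft (chain, 53/48): 88173 ÷ 1.1042 = 79855 RPM

79855 RPM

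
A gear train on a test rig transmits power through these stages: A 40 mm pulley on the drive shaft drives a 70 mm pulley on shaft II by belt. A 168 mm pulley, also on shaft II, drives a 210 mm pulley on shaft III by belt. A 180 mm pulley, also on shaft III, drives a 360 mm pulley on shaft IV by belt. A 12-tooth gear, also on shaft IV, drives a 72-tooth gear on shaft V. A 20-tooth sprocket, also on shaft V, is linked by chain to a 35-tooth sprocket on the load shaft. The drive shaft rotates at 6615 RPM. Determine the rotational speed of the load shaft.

144 RPM

Belt: ratio = 70/40 = 1.75, so shaft II turns at 6615 / 1.75 = 3780 RPM.
Belt: ratio = 210/168 = 1.25, so shaft III turns at 3780 / 1.25 = 3024 RPM.
Belt: ratio = 360/180 = 2, so shaft IV turns at 3024 / 2 = 1512 RPM.
Gear mesh: ratio = 72/12 = 6, so shaft V turns at 1512 / 6 = 252 RPM.
Chain: ratio = 35/20 = 1.75, so the load shaft turns at 252 / 1.75 = 144 RPM.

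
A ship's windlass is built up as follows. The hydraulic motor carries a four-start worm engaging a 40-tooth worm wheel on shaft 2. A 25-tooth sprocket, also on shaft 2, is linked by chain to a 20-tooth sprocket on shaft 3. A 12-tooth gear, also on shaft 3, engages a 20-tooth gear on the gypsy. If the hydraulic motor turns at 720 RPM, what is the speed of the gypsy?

Worm: ratio = 40/4 = 10, so shaft 2 turns at 720 / 10 = 72 RPM.
Chain: ratio = 20/25 = 0.8, so shaft 3 turns at 72 / 0.8 = 90 RPM.
Gear mesh: ratio = 20/12 = 1.6667, so the gypsy turns at 90 / 1.6667 = 54 RPM.

54 RPM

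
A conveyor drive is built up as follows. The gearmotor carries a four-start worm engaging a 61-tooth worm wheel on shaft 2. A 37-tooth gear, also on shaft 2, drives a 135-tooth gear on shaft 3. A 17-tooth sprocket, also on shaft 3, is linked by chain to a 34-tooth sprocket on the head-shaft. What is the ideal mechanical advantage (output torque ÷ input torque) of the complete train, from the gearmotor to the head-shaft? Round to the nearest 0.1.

Each stage contributes driven/driver: worm 61/4 = 15.25, gear mesh 135/37 = 3.6486, chain 34/17 = 2.
Overall: 15.25 × 3.6486 × 2 = 111.28.

111.3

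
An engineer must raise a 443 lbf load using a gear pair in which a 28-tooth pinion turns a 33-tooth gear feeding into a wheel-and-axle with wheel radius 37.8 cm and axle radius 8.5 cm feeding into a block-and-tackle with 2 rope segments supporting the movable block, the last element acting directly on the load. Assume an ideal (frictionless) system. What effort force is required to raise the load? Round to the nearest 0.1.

Gear pair MA = 33/28 = 1.1786.
Wheel-and-axle MA = R/r = 37.8/8.5 = 4.4471.
Block-and-tackle MA = number of supporting rope parts = 2.
Combined ideal MA = 1.1786 × 4.4471 × 2 = 10.482.
Effort = load / MA = 443 / 10.482 = 42.262 lbf.

42.3 lbf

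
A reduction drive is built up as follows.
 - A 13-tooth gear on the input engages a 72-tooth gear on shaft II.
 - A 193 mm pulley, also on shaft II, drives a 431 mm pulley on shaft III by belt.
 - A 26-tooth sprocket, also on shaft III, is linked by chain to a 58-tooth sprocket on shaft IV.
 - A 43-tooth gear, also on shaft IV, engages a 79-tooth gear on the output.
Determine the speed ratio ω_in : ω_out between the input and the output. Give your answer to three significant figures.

Each stage contributes driven/driver: gear mesh 72/13 = 5.5385, belt 431/193 = 2.2332, chain 58/26 = 2.2308, gear mesh 79/43 = 1.8372.
Overall: 5.5385 × 2.2332 × 2.2308 × 1.8372 = 50.69.

50.7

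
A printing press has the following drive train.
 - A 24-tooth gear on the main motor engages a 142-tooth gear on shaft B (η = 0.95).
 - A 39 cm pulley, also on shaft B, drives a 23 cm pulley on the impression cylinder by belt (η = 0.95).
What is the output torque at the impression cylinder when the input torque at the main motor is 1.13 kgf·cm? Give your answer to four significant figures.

3.558 kgf·cm

After the gear mesh (142/24): 1.13 × 5.9167 × 0.95 = 6.3515 kgf·cm
After the belt (23/39): 6.3515 × 0.58974 × 0.95 = 3.5585 kgf·cm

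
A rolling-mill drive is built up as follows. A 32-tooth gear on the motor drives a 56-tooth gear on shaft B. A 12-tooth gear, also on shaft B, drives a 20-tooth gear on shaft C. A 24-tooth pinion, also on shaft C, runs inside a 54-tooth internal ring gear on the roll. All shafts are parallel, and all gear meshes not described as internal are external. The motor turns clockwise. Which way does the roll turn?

clockwise

the motor → shaft B: external mesh, 1 reversal → CCW.
shaft B → shaft C: external mesh, 1 reversal → CW.
shaft C → the roll: internal mesh, same direction → CW.
2 reversals in total — an even number — so the roll turns the same way as the motor.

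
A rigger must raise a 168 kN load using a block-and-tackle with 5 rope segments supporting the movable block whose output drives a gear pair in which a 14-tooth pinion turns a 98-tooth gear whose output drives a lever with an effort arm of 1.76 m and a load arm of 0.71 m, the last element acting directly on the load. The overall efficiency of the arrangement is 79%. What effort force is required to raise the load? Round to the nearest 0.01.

Block-and-tackle MA = number of supporting rope parts = 5.
Gear pair MA = 98/14 = 7.
Lever MA = effort arm / load arm = 1.76/0.71 = 2.4789.
Combined ideal MA = 5 × 7 × 2.4789 = 86.761.
Actual MA = 86.761 × 0.79 = 68.541.
Effort = load / actual MA = 168 / 68.541 = 2.4511 kN.

2.45 kN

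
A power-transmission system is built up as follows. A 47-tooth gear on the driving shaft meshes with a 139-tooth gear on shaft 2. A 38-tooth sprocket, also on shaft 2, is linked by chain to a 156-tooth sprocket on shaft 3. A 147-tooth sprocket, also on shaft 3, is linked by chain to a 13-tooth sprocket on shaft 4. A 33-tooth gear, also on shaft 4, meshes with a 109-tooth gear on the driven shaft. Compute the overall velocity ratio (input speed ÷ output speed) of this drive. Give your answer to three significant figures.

Each stage contributes driven/driver: gear mesh 139/47 = 2.9574, chain 156/38 = 4.1053, chain 13/147 = 0.088435, gear mesh 109/33 = 3.303.
Overall: 2.9574 × 4.1053 × 0.088435 × 3.303 = 3.5465.

3.55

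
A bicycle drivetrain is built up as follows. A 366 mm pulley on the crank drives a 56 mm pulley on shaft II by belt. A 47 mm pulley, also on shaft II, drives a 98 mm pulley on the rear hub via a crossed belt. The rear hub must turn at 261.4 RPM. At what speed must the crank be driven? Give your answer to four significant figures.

Overall ratio R = 0.15301 × 2.0851 = 0.31903.
Required input speed = output speed × R = 261.4 × 0.31903 = 83.395 RPM.

83.40 RPM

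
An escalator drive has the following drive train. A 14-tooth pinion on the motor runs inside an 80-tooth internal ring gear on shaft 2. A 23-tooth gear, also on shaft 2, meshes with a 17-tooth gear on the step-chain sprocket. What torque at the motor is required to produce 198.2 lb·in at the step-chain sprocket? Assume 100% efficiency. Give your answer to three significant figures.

Overall ratio R = 5.7143 × 0.73913 = 4.2236.
Input torque = output torque / R = 198.2 / 4.2236 = 46.927 lb·in.

46.9 lb·in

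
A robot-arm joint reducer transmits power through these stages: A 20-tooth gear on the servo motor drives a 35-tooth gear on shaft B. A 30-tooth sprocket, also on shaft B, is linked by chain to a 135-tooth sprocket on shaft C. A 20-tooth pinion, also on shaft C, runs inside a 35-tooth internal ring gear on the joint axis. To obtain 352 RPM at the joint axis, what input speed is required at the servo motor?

Overall ratio R = 1.75 × 4.5 × 1.75 = 13.781.
Required input speed = output speed × R = 352 × 13.781 = 4851 RPM.

4851 RPM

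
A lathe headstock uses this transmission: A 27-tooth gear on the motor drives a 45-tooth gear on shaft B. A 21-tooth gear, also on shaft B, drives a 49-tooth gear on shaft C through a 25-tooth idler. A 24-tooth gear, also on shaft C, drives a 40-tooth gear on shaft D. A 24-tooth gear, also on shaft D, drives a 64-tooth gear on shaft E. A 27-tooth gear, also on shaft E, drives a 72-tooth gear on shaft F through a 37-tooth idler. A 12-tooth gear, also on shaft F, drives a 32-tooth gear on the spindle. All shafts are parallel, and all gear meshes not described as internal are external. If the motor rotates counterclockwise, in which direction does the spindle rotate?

the motor → shaft B: external mesh, 1 reversal → CW.
shaft B → shaft C: driver → idler → driven is 2 external meshes, 2 reversals → CW.
shaft C → shaft D: external mesh, 1 reversal → CCW.
shaft D → shaft E: external mesh, 1 reversal → CW.
shaft E → shaft F: driver → idler → driven is 2 external meshes, 2 reversals → CW.
shaft F → the spindle: external mesh, 1 reversal → CCW.
8 reversals in total — an even number — so the spindle turns the same way as the motor.

counterclockwise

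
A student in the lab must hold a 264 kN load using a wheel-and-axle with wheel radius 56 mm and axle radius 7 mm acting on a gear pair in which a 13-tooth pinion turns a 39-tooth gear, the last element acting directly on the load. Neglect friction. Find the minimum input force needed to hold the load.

Wheel-and-axle MA = R/r = 56/7 = 8.
Gear pair MA = 39/13 = 3.
Combined ideal MA = 8 × 3 = 24.
Effort = load / MA = 264 / 24 = 11 kN.

11 kN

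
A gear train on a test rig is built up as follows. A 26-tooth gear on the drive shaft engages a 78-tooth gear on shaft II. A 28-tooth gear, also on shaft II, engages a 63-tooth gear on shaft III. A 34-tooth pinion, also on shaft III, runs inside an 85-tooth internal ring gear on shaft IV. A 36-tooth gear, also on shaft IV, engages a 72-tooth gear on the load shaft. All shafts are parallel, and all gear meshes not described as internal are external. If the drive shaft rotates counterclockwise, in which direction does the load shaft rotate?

the drive shaft → shaft II: external mesh, 1 reversal → CW.
shaft II → shaft III: external mesh, 1 reversal → CCW.
shaft III → shaft IV: internal mesh, same direction → CCW.
shaft IV → the load shaft: external mesh, 1 reversal → CW.
3 reversals in total — an odd number — so the load shaft turns opposite to the drive shaft.

clockwise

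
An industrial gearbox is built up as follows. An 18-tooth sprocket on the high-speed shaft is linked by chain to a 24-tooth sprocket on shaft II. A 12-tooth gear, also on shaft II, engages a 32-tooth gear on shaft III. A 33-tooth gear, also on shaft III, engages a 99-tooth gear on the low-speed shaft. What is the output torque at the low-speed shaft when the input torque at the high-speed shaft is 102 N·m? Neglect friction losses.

After the chain (24/18): 102 × 1.3333 = 136 N·m
After the gear mesh (32/12): 136 × 2.6667 = 362.67 N·m
After the gear mesh (99/33): 362.67 × 3 = 1088 N·m

1088 N·m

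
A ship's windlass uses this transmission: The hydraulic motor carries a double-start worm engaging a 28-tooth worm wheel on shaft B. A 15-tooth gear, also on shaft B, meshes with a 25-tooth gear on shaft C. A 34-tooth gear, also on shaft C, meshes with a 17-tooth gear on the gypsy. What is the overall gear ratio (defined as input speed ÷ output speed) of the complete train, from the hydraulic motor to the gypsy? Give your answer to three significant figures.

Each stage contributes driven/driver: worm 28/2 = 14, gear mesh 25/15 = 1.6667, gear mesh 17/34 = 0.5.
Overall: 14 × 1.6667 × 0.5 = 11.667.

11.7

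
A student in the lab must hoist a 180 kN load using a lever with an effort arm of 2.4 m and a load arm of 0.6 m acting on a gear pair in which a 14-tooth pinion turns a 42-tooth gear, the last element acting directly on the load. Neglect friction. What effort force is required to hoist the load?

15 kN

Lever MA = effort arm / load arm = 2.4/0.6 = 4.
Gear pair MA = 42/14 = 3.
Combined ideal MA = 4 × 3 = 12.
Effort = load / MA = 180 / 12 = 15 kN.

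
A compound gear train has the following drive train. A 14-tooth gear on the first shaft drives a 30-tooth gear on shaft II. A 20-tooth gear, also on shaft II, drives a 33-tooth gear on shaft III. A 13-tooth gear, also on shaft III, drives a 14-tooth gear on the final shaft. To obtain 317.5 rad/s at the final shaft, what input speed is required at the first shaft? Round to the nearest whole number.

Overall ratio R = 2.1429 × 1.65 × 1.0769 = 3.8077.
Required input speed = output speed × R = 317.5 × 3.8077 = 1208.9 rad/s.

1209 rad/s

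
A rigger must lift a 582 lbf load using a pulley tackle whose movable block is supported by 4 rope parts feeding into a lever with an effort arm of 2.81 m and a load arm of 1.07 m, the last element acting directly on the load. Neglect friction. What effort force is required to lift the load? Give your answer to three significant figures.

55.4 lbf

Block-and-tackle MA = number of supporting rope parts = 4.
Lever MA = effort arm / load arm = 2.81/1.07 = 2.6262.
Combined ideal MA = 4 × 2.6262 = 10.505.
Effort = load / MA = 582 / 10.505 = 55.404 lbf.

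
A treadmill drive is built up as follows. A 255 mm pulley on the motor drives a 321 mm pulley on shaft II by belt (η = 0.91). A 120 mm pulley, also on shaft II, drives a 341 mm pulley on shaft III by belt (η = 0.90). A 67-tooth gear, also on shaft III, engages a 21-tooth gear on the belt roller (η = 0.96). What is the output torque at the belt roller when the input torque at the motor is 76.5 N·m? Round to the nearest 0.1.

67.4 N·m

belt 321/255 = 1.2588 → τ = 76.5·1.2588·0.91 = 87.633 N·m
belt 341/120 = 2.8417 → τ = 87.633·2.8417·0.90 = 224.12 N·m
gear mesh 21/67 = 0.31343 → τ = 224.12·0.31343·0.96 = 67.437 N·m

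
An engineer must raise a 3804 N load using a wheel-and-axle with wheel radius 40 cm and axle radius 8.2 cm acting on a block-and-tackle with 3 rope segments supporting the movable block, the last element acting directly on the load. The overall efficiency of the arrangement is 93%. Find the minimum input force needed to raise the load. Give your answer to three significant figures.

280 N

Wheel-and-axle MA = R/r = 40/8.2 = 4.878.
Block-and-tackle MA = number of supporting rope parts = 3.
Combined ideal MA = 4.878 × 3 = 14.634.
Actual MA = 14.634 × 0.93 = 13.61.
Effort = load / actual MA = 3804 / 13.61 = 279.51 N.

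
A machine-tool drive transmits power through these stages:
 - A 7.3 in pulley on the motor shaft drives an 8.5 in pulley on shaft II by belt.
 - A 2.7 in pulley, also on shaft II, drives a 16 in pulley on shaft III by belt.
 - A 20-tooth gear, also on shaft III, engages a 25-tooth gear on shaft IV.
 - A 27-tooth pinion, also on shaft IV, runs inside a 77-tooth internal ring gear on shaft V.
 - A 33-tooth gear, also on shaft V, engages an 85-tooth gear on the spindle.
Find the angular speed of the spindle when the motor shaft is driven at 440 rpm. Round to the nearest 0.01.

belt 8.5/7.3 = 1.1644 → 440/1.1644 = 377.88 rpm
belt 16/2.7 = 5.9259 → 377.88/5.9259 = 63.768 rpm
gear mesh 25/20 = 1.25 → 63.768/1.25 = 51.014 rpm
internal gear 77/27 = 2.8519 → 51.014/2.8519 = 17.888 rpm
gear mesh 85/33 = 2.5758 → 17.888/2.5758 = 6.9448 rpm

6.94 rpm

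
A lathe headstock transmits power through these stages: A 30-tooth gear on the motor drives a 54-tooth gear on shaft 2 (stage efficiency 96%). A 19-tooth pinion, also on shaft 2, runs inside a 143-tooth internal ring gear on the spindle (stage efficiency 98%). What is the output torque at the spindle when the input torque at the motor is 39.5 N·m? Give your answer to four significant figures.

gear mesh 54/30 = 1.8 → τ = 39.5·1.8·0.96 = 68.256 N·m
internal gear 143/19 = 7.5263 → τ = 68.256·7.5263·0.98 = 503.44 N·m

503.4 N·m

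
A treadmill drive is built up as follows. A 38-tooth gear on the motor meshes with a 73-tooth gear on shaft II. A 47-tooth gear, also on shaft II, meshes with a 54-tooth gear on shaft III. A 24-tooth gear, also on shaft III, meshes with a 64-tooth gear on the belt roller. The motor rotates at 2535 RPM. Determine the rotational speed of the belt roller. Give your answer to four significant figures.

430.7 RPM

Gear mesh: ratio = 73/38 = 1.9211, so shaft II turns at 2535 / 1.9211 = 1319.6 RPM.
Gear mesh: ratio = 54/47 = 1.1489, so shaft III turns at 1319.6 / 1.1489 = 1148.5 RPM.
Gear mesh: ratio = 64/24 = 2.6667, so the belt roller turns at 1148.5 / 2.6667 = 430.7 RPM.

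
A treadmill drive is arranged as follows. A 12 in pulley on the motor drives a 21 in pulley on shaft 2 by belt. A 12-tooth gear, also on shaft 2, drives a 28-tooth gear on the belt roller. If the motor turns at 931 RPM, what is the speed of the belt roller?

228 RPM

the motor → shaft 2 (belt, 21/12): 931 ÷ 1.75 = 532 RPM
shaft 2 → the belt roller (gear mesh, 28/12): 532 ÷ 2.3333 = 228 RPM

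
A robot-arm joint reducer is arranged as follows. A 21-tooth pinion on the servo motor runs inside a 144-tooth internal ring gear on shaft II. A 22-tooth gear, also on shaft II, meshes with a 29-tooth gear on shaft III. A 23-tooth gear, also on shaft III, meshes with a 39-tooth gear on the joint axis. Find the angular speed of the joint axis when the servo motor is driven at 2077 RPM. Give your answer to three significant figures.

136 RPM

the servo motor → shaft II (internal gear, 144/21): 2077 ÷ 6.8571 = 302.9 RPM
shaft II → shaft III (gear mesh, 29/22): 302.9 ÷ 1.3182 = 229.78 RPM
shaft III → the joint axis (gear mesh, 39/23): 229.78 ÷ 1.6957 = 135.51 RPM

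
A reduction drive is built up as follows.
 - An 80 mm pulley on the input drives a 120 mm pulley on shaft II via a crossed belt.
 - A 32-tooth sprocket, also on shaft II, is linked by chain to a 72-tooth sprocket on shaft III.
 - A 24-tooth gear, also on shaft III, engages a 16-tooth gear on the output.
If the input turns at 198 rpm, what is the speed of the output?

88 rpm

belt 120/80 = 1.5 → 198/1.5 = 132 rpm
chain 72/32 = 2.25 → 132/2.25 = 58.667 rpm
gear mesh 16/24 = 0.66667 → 58.667/0.66667 = 88 rpm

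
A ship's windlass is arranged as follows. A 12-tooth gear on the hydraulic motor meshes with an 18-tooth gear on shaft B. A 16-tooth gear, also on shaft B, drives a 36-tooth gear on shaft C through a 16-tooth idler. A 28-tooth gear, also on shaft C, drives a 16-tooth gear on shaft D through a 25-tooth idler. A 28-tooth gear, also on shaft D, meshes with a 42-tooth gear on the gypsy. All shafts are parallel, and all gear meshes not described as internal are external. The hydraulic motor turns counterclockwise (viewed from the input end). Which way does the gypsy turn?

counterclockwise

the hydraulic motor → shaft B: external mesh, 1 reversal → CW.
shaft B → shaft C: driver → idler → driven is 2 external meshes, 2 reversals → CW.
shaft C → shaft D: driver → idler → driven is 2 external meshes, 2 reversals → CW.
shaft D → the gypsy: external mesh, 1 reversal → CCW.
6 reversals in total — an even number — so the gypsy turns the same way as the hydraulic motor.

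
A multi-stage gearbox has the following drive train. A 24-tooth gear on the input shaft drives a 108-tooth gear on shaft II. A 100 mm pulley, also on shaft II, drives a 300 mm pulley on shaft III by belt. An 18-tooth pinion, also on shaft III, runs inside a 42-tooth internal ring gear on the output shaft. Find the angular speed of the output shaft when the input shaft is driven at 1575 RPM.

50 RPM

gear mesh 108/24 = 4.5 → 1575/4.5 = 350 RPM
belt 300/100 = 3 → 350/3 = 116.67 RPM
internal gear 42/18 = 2.3333 → 116.67/2.3333 = 50 RPM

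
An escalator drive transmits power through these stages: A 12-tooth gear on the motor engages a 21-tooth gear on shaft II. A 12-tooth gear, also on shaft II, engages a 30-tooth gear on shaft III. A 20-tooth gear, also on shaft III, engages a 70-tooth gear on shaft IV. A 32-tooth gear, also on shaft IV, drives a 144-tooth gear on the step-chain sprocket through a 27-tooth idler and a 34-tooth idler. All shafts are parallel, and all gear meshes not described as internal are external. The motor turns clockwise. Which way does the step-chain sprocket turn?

clockwise

the motor → shaft II: external mesh, 1 reversal → CCW.
shaft II → shaft III: external mesh, 1 reversal → CW.
shaft III → shaft IV: external mesh, 1 reversal → CCW.
shaft IV → the step-chain sprocket: driver → idler → idler → driven is 3 external meshes, 3 reversals → CW.
6 reversals in total — an even number — so the step-chain sprocket turns the same way as the motor.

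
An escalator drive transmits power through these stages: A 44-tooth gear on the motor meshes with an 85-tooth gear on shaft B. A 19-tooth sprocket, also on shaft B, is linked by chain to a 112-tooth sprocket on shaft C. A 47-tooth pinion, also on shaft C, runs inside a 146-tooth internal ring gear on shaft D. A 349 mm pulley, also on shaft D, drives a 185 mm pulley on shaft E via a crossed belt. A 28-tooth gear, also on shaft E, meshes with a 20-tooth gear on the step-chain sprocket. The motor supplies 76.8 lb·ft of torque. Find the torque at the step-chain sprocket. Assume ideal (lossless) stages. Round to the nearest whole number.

1029 lb·ft

gear mesh 85/44 = 1.9318 → τ = 76.8·1.9318 = 148.36 lb·ft
chain 112/19 = 5.8947 → τ = 148.36·5.8947 = 874.56 lb·ft
internal gear 146/47 = 3.1064 → τ = 874.56·3.1064 = 2716.7 lb·ft
belt 185/349 = 0.53009 → τ = 2716.7·0.53009 = 1440.1 lb·ft
gear mesh 20/28 = 0.71429 → τ = 1440.1·0.71429 = 1028.6 lb·ft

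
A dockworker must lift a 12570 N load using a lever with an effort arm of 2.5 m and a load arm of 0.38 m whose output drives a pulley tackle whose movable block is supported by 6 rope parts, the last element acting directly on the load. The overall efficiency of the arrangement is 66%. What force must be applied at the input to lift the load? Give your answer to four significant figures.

Lever MA = effort arm / load arm = 2.5/0.38 = 6.5789.
Block-and-tackle MA = number of supporting rope parts = 6.
Combined ideal MA = 6.5789 × 6 = 39.474.
Actual MA = 39.474 × 0.66 = 26.053.
Effort = load / actual MA = 12570 / 26.053 = 482.48 N.

482.5 N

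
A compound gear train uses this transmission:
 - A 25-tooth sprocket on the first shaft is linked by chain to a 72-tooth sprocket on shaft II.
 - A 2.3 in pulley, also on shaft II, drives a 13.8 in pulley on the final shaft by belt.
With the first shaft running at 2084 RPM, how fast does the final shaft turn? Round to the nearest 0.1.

Chain: ratio = 72/25 = 2.88, so shaft II turns at 2084 / 2.88 = 723.61 RPM.
Belt: ratio = 13.8/2.3 = 6, so the final shaft turns at 723.61 / 6 = 120.6 RPM.

120.6 RPM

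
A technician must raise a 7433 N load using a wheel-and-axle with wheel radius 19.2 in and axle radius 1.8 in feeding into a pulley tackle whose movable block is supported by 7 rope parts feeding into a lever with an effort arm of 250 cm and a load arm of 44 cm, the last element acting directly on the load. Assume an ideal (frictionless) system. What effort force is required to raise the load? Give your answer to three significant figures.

17.5 N

Wheel-and-axle MA = R/r = 19.2/1.8 = 10.667.
Block-and-tackle MA = number of supporting rope parts = 7.
Lever MA = effort arm / load arm = 250/44 = 5.6818.
Combined ideal MA = 10.667 × 7 × 5.6818 = 424.24.
Effort = load / MA = 7433 / 424.24 = 17.521 N.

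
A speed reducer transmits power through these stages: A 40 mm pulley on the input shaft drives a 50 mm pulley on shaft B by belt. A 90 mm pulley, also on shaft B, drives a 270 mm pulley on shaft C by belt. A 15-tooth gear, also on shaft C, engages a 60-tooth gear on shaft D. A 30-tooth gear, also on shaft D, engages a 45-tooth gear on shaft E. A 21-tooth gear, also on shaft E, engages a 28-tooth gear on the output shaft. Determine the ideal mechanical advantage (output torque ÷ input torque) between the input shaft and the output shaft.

Each stage contributes driven/driver: belt 50/40 = 1.25, belt 270/90 = 3, gear mesh 60/15 = 4, gear mesh 45/30 = 1.5, gear mesh 28/21 = 1.3333.
Overall: 1.25 × 3 × 4 × 1.5 × 1.3333 = 30.

30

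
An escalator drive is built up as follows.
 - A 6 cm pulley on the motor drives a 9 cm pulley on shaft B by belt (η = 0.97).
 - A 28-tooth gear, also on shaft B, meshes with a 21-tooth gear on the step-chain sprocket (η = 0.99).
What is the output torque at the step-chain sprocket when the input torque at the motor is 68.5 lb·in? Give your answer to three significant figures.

74.0 lb·in

After the belt (9/6): 68.5 × 1.5 × 0.97 = 99.668 lb·in
After the gear mesh (21/28): 99.668 × 0.75 × 0.99 = 74.003 lb·in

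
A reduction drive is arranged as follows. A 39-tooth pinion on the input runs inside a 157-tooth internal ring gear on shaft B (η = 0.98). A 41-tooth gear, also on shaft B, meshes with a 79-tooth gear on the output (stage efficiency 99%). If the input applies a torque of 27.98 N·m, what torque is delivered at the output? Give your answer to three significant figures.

211 N·m

Internal gear: ratio = 157/39 = 4.0256; torque at shaft B = 27.98 × 4.0256 × 0.98 = 110.38 N·m.
Gear mesh: ratio = 79/41 = 1.9268; torque at the output = 110.38 × 1.9268 × 0.99 = 210.57 N·m.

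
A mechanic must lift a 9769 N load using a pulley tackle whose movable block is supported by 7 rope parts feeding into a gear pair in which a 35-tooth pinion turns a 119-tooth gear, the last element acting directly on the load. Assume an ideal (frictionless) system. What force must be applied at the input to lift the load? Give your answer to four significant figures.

Block-and-tackle MA = number of supporting rope parts = 7.
Gear pair MA = 119/35 = 3.4.
Combined ideal MA = 7 × 3.4 = 23.8.
Effort = load / MA = 9769 / 23.8 = 410.46 N.

410.5 N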